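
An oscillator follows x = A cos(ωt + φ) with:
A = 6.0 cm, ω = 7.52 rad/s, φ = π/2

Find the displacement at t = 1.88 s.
x = A cos(ωt + φ) = 6.0×cos(7.52×1.88 + π/2) = -6 cm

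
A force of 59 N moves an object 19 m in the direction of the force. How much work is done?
W = Fd = 59×19 = 1121.0 J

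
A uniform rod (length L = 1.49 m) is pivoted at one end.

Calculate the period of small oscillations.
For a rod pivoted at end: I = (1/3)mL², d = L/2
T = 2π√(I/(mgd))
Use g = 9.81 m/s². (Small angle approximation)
I/m = (1/3)L² = 0.74 m²; d = L/2 = 0.745 m
T = 2π√(I/(mgd)) = 2π√(0.74/(9.81×0.745)) = 1.999 s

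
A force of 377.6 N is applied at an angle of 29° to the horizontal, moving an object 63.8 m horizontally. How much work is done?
W = Fd cosθ = 377.6×63.8×cos(29°) = 21070.0 J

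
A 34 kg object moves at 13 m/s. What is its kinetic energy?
KE = ½mv² = ½×34×13² = 2873.0 J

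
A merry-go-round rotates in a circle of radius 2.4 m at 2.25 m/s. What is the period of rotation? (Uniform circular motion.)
T = 2πr/v = 2π×2.4/2.25 = 6.7 s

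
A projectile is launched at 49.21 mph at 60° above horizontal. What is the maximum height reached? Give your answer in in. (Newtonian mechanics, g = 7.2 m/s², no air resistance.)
H = v₀²sin²(θ)/(2g) (with unit conversion) = 992.3 in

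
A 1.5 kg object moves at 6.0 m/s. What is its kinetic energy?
KE = ½mv² = ½×1.5×6.0² = 27.0 J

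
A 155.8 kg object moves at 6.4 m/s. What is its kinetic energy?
KE = ½mv² = ½×155.8×6.4² = 3190.784 J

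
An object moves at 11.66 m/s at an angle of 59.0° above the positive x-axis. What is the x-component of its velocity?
vₓ = v cos(θ) = 11.66 × cos(59.0°) = 6.01 m/s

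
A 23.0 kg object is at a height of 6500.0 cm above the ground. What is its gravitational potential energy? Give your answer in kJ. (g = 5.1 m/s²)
PE = mgh = 23 kg × 5.1 m/s² × 65 m = 7624 J = 7.625 kJ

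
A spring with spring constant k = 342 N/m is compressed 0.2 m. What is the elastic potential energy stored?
PE = ½kx² = ½×342×0.2² = 6.84 J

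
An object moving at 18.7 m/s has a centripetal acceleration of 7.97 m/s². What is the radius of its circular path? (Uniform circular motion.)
r = v²/a_c = 18.7²/7.97 = 43.88 m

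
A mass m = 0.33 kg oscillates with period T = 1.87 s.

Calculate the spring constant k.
T = 2π√(m/k) → k = m(2π/T)² = 0.33×(2π/1.87)² = 3.726 N/m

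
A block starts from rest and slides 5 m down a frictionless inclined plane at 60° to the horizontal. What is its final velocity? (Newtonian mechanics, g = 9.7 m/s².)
a = g sin(θ) = 9.7 × sin(60°) = 8.4 m/s²
v = √(2ad) = √(2 × 8.4 × 5) = 9.17 m/s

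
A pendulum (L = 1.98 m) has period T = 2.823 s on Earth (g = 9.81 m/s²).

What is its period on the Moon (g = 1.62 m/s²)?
T = 2π√(L/g), so T_moon/T_earth = √(g_earth/g_moon)
T_moon = 2π√(1.98/1.62) = 6.946 s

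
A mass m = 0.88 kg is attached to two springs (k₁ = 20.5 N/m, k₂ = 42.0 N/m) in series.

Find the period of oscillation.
k_eq = k₁k₂/(k₁+k₂) = 13.78 N/m
T = 2π√(m/k_eq) = 2π√(0.88/13.78) = 1.588 s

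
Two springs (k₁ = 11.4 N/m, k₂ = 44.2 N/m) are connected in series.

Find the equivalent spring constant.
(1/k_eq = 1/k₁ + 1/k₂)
1/k_eq = 1/11.4 + 1/44.2 = 0.11034; k_eq = 9.063 N/m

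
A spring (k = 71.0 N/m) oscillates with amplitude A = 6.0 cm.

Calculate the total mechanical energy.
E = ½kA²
E = ½kA² = ½×71.0×(0.06)² = 0.1278 J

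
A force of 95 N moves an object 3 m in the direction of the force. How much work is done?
W = Fd = 95×3 = 285.0 J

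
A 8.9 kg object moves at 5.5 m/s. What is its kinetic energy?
KE = ½mv² = ½×8.9×5.5² = 134.6125 J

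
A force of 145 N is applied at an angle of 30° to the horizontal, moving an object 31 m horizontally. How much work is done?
W = Fd cosθ = 145×31×cos(30°) = 3892.8 J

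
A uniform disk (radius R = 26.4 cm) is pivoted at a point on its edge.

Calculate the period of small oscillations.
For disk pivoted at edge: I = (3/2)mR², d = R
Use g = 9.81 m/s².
I/m = (3/2)R² = 0.1045 m²; d = R = 0.264 m
T = 2π√((3/2)R²/(gR)) = 2π√(3R/(2g)) = 1.262 s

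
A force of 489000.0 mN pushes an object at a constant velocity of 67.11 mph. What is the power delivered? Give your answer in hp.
P = Fv = 489 N × 30 m/s = 1.467e+04 W = 19.67 hp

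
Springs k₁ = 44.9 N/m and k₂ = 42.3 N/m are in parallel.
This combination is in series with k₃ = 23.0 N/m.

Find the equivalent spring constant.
k₁₂ = k₁ + k₂ = 87.2 N/m (parallel)
1/k_eq = 1/k₁₂ + 1/k₃ → k_eq = 18.2 N/m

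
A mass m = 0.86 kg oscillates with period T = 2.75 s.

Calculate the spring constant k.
T = 2π√(m/k) → k = m(2π/T)² = 0.86×(2π/2.75)² = 4.489 N/m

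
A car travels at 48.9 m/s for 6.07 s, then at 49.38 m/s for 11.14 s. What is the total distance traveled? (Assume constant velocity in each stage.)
d₁ = v₁t₁ = 48.9 × 6.07 = 296.823 m
d₂ = v₂t₂ = 49.38 × 11.14 = 550.093 m
d_total = 296.823 + 550.093 = 846.92 m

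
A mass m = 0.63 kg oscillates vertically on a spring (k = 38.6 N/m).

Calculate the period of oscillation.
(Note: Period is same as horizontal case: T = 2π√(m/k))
T = 2π√(m/k) = 2π√(0.63/38.6) = 0.8027 s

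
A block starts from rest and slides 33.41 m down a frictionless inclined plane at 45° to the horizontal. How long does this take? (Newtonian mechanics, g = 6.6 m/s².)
a = g sin(θ) = 6.6 × sin(45°) = 4.67 m/s²
t = √(2d/a) = √(2 × 33.41 / 4.67) = 3.78 s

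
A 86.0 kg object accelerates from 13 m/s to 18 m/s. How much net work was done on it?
W_net = ΔKE = ½m(v₂² − v₁²) = ½×86.0×(18² − 13²) = 6665.0 J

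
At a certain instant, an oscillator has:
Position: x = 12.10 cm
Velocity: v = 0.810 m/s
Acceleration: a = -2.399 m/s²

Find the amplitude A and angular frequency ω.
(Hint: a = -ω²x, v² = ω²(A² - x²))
a = −ω²x → ω = √(|a|/x) = √(2.399/0.121) = 4.453 rad/s
v² = ω²(A² − x²) → A = √(x² + v²/ω²) = √(0.121² + 0.81²/4.453²) = 0.2185 m = 21.85 cm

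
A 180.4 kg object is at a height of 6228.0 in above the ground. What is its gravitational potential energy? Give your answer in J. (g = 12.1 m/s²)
PE = mgh = 180.4 kg × 12.1 m/s² × 158.2 m = 3.453e+05 J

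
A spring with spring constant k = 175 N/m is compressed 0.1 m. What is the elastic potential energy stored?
PE = ½kx² = ½×175×0.1² = 0.875 J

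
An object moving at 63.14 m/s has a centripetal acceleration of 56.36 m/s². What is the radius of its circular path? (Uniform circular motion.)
r = v²/a_c = 63.14²/56.36 = 70.74 m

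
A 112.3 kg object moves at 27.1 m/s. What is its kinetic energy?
KE = ½mv² = ½×112.3×27.1² = 41237.12 J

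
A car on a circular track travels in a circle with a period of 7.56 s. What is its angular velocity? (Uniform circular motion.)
ω = 2π/T = 2π/7.56 = 0.8311 rad/s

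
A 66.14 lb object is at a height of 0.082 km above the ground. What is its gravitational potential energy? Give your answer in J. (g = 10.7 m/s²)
PE = mgh = 30 kg × 10.7 m/s² × 82 m = 2.632e+04 J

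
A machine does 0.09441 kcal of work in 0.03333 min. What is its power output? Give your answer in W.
P = W/t = 395 J / 2 s = 197.5 W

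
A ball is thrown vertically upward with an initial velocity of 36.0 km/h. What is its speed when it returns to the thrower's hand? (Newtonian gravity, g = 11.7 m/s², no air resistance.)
By conservation of energy, the ball returns at the same speed = 36.0 km/h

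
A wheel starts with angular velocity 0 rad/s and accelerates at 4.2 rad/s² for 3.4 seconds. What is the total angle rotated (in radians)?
θ = ω₀t + ½αt² = 0×3.4 + ½×4.2×3.4² = 24.28 rad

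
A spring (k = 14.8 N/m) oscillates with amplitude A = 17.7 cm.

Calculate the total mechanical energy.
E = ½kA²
E = ½kA² = ½×14.8×(0.177)² = 0.2318 J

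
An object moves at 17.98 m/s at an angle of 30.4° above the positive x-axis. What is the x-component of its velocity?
vₓ = v cos(θ) = 17.98 × cos(30.4°) = 15.51 m/s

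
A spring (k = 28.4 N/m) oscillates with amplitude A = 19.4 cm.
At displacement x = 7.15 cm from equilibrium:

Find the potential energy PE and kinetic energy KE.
E_total = ½kA² = ½×28.4×(0.194)² = 0.5344 J
PE = ½kx² = ½×28.4×(0.0715)² = 0.07259 J
KE = E_total − PE = 0.4618 J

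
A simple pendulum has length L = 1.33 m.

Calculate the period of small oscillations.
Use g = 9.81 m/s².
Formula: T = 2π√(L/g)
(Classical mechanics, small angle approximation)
T = 2π√(L/g) = 2π√(1.33/9.81) = 2.314 s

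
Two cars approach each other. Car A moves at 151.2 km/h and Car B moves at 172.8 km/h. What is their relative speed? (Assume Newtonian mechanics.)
v_rel = v_A + v_B = 151.2 + 172.8 = 324.0 km/h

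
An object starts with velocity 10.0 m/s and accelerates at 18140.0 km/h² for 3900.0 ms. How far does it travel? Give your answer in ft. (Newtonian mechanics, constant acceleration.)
d = v₀t + ½at² (with unit conversion) = 162.9 ft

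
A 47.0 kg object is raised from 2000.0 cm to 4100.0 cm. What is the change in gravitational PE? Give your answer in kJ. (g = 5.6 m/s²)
ΔPE = mg(h₂ − h₁) = 47 kg × 5.6 m/s² × (41 − 20) m = 5527 J = 5.527 kJ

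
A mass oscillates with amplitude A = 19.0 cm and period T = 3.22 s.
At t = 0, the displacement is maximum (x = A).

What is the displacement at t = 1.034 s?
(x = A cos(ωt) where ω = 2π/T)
ω = 2π/T = 2π/3.22 = 1.951 rad/s
x = A cos(ωt) = 19.0×cos(1.951×1.034) = -8.21 cm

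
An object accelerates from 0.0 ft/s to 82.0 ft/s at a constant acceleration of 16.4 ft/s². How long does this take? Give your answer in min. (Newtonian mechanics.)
t = (v - v₀)/a (with unit conversion) = 0.08333 min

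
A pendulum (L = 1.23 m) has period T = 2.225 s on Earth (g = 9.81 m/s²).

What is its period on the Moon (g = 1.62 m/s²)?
T = 2π√(L/g), so T_moon/T_earth = √(g_earth/g_moon)
T_moon = 2π√(1.23/1.62) = 5.475 s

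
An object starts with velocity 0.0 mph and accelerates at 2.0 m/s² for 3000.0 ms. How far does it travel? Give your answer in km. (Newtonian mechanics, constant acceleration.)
d = v₀t + ½at² (with unit conversion) = 0.009 km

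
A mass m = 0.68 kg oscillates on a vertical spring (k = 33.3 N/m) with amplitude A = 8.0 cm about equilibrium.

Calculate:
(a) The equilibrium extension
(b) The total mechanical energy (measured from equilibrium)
x_eq = mg/k = 0.68×9.81/33.3 = 0.2003 m = 20.03 cm
E = ½kA² = ½×33.3×(0.08)² = 0.1066 J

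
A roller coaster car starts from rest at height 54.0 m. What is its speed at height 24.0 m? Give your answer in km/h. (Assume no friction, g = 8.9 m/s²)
mgh₁ = ½mv₂² + mgh₂ → v₂ = √(2g(h₁−h₂)) = √(2×8.9×(54−24)) = 23.11 m/s = 83.19 km/h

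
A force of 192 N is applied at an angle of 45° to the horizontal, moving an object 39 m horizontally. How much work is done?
W = Fd cosθ = 192×39×cos(45°) = 5294.8 J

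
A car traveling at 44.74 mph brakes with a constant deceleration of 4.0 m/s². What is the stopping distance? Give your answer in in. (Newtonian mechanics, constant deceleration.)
d = v₀² / (2a) (with unit conversion) = 1969.0 in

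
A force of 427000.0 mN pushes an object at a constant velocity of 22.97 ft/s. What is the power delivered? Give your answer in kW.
P = Fv = 427 N × 7.001 m/s = 2990 W = 2.99 kW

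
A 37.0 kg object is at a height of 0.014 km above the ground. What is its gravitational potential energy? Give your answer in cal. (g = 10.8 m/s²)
PE = mgh = 37 kg × 10.8 m/s² × 14 m = 5594 J = 1337.0 cal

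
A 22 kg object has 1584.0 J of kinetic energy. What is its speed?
KE = ½mv² → v = √(2KE/m) = √(2×1584.0/22) = 12.0 m/s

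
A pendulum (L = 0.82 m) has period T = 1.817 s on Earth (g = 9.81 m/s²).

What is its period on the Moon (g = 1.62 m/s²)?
T = 2π√(L/g), so T_moon/T_earth = √(g_earth/g_moon)
T_moon = 2π√(0.82/1.62) = 4.47 s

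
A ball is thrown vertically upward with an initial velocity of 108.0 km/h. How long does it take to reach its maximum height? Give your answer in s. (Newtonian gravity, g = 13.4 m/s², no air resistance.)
t_up = v₀/g (with unit conversion) = 2.239 s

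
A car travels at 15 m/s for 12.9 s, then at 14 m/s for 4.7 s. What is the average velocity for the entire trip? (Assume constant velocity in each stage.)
d₁ = v₁t₁ = 15 × 12.9 = 193.5 m
d₂ = v₂t₂ = 14 × 4.7 = 65.8 m
d_total = 259.3 m, t_total = 17.6 s
v_avg = d_total/t_total = 259.3/17.6 = 14.73 m/s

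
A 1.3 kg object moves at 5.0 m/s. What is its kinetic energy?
KE = ½mv² = ½×1.3×5.0² = 16.25 J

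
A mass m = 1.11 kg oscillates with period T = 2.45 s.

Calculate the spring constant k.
T = 2π√(m/k) → k = m(2π/T)² = 1.11×(2π/2.45)² = 7.3 N/m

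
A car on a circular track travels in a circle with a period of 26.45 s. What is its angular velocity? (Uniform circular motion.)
ω = 2π/T = 2π/26.45 = 0.2375 rad/s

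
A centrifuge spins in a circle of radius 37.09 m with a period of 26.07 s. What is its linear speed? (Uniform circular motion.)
v = 2πr/T = 2π×37.09/26.07 = 8.94 m/s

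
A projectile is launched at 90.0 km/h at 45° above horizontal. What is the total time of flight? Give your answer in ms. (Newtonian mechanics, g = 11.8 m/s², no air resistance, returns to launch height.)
T = 2v₀sin(θ)/g (with unit conversion) = 2996.0 ms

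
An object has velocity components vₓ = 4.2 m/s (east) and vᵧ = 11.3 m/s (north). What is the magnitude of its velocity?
|v| = √(vₓ² + vᵧ²) = √(4.2² + 11.3²) = √(145.33) = 12.06 m/s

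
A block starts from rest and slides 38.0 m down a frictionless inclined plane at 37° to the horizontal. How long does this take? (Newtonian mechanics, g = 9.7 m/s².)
a = g sin(θ) = 9.7 × sin(37°) = 5.84 m/s²
t = √(2d/a) = √(2 × 38.0 / 5.84) = 3.61 s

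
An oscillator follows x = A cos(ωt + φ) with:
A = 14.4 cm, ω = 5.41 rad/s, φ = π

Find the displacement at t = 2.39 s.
x = A cos(ωt + φ) = 14.4×cos(5.41×2.39 + π) = -13.46 cm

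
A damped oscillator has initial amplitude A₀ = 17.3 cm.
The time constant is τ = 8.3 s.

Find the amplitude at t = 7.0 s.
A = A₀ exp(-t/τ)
A = A₀ exp(−t/τ) = 17.3×exp(−7.0/8.3) = 7.443 cm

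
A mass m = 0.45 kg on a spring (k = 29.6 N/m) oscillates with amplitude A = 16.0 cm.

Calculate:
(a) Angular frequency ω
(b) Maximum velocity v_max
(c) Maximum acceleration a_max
ω = √(k/m) = √(29.6/0.45) = 8.11 rad/s
v_max = ωA = 8.11×0.16 = 1.298 m/s
a_max = ω²A = 8.11²×0.16 = 10.52 m/s²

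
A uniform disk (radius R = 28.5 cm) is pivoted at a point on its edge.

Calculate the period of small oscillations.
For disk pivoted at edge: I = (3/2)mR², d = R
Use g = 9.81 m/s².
I/m = (3/2)R² = 0.1218 m²; d = R = 0.285 m
T = 2π√((3/2)R²/(gR)) = 2π√(3R/(2g)) = 1.312 s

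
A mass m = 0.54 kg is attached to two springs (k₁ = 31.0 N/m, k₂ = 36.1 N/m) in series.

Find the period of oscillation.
k_eq = k₁k₂/(k₁+k₂) = 16.68 N/m
T = 2π√(m/k_eq) = 2π√(0.54/16.68) = 1.131 s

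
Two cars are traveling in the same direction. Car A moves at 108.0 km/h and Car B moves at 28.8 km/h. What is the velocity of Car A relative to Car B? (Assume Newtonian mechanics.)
v_rel = v_A - v_B = 108.0 - 28.8 = 79.2 km/h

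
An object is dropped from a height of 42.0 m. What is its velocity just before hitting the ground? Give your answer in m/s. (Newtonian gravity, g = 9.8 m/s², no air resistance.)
v = √(2gh) = 28.69 m/s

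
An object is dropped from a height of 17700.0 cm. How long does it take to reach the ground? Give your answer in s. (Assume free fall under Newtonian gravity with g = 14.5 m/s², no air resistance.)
t = √(2h/g) (with unit conversion) = 4.941 s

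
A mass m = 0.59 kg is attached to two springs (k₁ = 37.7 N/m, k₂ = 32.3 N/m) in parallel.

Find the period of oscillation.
k_eq = k₁+k₂ = 70 N/m
T = 2π√(m/k_eq) = 2π√(0.59/70) = 0.5768 s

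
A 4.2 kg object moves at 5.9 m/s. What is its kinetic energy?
KE = ½mv² = ½×4.2×5.9² = 73.101 J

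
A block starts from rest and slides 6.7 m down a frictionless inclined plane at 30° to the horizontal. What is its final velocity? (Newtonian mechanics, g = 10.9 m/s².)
a = g sin(θ) = 10.9 × sin(30°) = 5.45 m/s²
v = √(2ad) = √(2 × 5.45 × 6.7) = 8.55 m/s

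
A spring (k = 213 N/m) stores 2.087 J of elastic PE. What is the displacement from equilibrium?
PE = ½kx² → x = √(2PE/k) = √(2×2.087/213) = 0.14 m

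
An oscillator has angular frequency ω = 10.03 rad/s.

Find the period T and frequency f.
T = 2π/ω = 2π/10.03 = 0.6264 s; f = ω/2π = 1.596 Hz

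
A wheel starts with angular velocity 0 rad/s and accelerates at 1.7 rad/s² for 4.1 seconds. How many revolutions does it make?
θ = ω₀t + ½αt² = 0×4.1 + ½×1.7×4.1² = 14.29 rad
Revolutions = θ/(2π) = 14.29/(2π) = 2.27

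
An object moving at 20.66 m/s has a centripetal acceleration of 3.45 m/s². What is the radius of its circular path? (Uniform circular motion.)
r = v²/a_c = 20.66²/3.45 = 123.72 m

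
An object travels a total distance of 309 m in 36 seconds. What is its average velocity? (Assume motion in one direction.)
v_avg = Δd / Δt = 309 / 36 = 8.58 m/s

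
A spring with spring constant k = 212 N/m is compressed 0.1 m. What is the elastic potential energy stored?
PE = ½kx² = ½×212×0.1² = 1.06 J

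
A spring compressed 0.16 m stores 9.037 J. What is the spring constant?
PE = ½kx² → k = 2PE/x² = 2×9.037/0.16² = 706.0 N/m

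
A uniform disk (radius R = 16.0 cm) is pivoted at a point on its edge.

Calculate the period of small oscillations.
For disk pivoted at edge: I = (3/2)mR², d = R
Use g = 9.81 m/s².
I/m = (3/2)R² = 0.0384 m²; d = R = 0.16 m
T = 2π√((3/2)R²/(gR)) = 2π√(3R/(2g)) = 0.9828 s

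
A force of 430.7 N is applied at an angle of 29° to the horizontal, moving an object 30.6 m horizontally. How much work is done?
W = Fd cosθ = 430.7×30.6×cos(29°) = 11527.0 J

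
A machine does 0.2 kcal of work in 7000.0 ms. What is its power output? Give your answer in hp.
P = W/t = 836.8 J / 7 s = 119.5 W = 0.1603 hp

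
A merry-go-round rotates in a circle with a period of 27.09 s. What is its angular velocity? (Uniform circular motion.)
ω = 2π/T = 2π/27.09 = 0.2319 rad/s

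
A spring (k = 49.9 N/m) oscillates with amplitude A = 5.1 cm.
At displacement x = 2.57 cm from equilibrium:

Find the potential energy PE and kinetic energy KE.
E_total = ½kA² = ½×49.9×(0.051)² = 0.06489 J
PE = ½kx² = ½×49.9×(0.0257)² = 0.01648 J
KE = E_total − PE = 0.04842 J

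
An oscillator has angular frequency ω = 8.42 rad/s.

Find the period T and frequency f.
T = 2π/ω = 2π/8.42 = 0.7462 s; f = ω/2π = 1.34 Hz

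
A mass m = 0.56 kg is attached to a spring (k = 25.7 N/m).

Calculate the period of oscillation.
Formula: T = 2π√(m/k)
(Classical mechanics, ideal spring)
T = 2π√(m/k) = 2π√(0.56/25.7) = 0.9275 s; f = 1/T = 1.078 Hz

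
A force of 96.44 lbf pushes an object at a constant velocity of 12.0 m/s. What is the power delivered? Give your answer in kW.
P = Fv = 429 N × 12 m/s = 5148 W = 5.148 kW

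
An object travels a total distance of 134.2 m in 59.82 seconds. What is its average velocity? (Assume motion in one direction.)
v_avg = Δd / Δt = 134.2 / 59.82 = 2.24 m/s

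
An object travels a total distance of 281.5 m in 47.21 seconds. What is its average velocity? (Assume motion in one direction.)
v_avg = Δd / Δt = 281.5 / 47.21 = 5.96 m/s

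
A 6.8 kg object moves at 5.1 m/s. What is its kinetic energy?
KE = ½mv² = ½×6.8×5.1² = 88.434 J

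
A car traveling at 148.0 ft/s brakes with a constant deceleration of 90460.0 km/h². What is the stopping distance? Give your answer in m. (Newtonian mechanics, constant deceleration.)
d = v₀² / (2a) (with unit conversion) = 145.8 m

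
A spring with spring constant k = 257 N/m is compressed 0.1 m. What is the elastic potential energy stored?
PE = ½kx² = ½×257×0.1² = 1.285 J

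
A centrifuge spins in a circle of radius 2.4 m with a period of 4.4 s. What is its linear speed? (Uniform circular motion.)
v = 2πr/T = 2π×2.4/4.4 = 3.43 m/s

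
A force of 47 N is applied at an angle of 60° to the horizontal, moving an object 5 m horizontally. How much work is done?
W = Fd cosθ = 47×5×cos(60°) = 117.5 J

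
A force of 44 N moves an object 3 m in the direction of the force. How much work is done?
W = Fd = 44×3 = 132.0 J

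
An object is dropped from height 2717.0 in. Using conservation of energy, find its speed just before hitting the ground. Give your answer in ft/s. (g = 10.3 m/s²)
mgh = ½mv² → v = √(2gh) = √(2×10.3×69.01) = 37.7 m/s = 123.7 ft/s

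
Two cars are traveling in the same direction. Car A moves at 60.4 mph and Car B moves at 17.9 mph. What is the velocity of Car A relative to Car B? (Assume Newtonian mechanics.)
v_rel = v_A - v_B = 60.4 - 17.9 = 42.5 mph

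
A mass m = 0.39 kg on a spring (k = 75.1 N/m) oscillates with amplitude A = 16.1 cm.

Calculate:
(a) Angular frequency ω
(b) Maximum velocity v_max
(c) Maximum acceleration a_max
ω = √(k/m) = √(75.1/0.39) = 13.88 rad/s
v_max = ωA = 13.88×0.161 = 2.234 m/s
a_max = ω²A = 13.88²×0.161 = 31 m/s²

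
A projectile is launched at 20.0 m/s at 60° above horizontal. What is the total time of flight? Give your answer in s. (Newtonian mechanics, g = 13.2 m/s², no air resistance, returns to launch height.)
T = 2v₀sin(θ)/g = 2.624 s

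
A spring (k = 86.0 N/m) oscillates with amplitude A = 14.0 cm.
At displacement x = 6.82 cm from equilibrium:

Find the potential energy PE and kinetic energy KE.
E_total = ½kA² = ½×86.0×(0.14)² = 0.8428 J
PE = ½kx² = ½×86.0×(0.0682)² = 0.2 J
KE = E_total − PE = 0.6428 J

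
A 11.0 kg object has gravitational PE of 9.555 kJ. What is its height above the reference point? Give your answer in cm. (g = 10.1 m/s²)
PE = mgh → h = PE/(mg) = 9555 J / (11 kg × 10.1 m/s²) = 86 m = 8600.0 cm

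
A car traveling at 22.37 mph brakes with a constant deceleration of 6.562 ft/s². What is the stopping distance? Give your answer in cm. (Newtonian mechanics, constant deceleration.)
d = v₀² / (2a) (with unit conversion) = 2500.0 cm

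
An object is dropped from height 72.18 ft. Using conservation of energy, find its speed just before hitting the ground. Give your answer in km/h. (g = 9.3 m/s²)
mgh = ½mv² → v = √(2gh) = √(2×9.3×22) = 20.23 m/s = 72.82 km/h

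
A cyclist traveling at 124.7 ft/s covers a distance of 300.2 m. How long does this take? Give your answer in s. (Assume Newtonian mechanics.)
t = d/v (with unit conversion) = 7.898 s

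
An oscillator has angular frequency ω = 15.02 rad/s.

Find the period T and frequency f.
T = 2π/ω = 2π/15.02 = 0.4183 s; f = ω/2π = 2.391 Hz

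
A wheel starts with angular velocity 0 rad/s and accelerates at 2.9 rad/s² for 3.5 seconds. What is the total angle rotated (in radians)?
θ = ω₀t + ½αt² = 0×3.5 + ½×2.9×3.5² = 17.76 rad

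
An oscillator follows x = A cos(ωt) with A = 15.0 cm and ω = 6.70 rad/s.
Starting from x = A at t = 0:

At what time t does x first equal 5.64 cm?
cos(ωt) = x/A = 5.64/15.0 = 0.376
ωt = arccos(0.376) = 1.185 rad
t = 1.185/6.7 = 0.1769 s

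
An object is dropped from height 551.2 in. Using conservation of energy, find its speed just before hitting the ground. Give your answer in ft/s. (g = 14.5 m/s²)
mgh = ½mv² → v = √(2gh) = √(2×14.5×14) = 20.15 m/s = 66.11 ft/s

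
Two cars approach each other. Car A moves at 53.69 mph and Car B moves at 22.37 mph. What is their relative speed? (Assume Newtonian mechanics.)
v_rel = v_A + v_B = 53.69 + 22.37 = 76.06 mph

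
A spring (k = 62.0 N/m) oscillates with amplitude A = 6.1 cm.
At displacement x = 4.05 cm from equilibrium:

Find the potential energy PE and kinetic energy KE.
E_total = ½kA² = ½×62.0×(0.061)² = 0.1154 J
PE = ½kx² = ½×62.0×(0.0405)² = 0.05085 J
KE = E_total − PE = 0.0645 J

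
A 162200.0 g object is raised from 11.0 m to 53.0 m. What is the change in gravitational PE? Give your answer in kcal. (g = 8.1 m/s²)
ΔPE = mg(h₂ − h₁) = 162.2 kg × 8.1 m/s² × (53 − 11) m = 5.518e+04 J = 13.19 kcal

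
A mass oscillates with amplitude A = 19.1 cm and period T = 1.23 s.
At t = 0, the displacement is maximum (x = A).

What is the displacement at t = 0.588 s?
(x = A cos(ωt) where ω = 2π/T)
ω = 2π/T = 2π/1.23 = 5.108 rad/s
x = A cos(ωt) = 19.1×cos(5.108×0.588) = -18.92 cm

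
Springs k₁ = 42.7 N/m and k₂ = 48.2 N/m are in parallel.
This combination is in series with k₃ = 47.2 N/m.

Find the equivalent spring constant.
k₁₂ = k₁ + k₂ = 90.9 N/m (parallel)
1/k_eq = 1/k₁₂ + 1/k₃ → k_eq = 31.07 N/m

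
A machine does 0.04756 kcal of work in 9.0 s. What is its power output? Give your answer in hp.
P = W/t = 199 J / 9 s = 22.11 W = 0.02965 hp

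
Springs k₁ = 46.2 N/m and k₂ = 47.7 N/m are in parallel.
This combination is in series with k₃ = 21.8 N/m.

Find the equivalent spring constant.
k₁₂ = k₁ + k₂ = 93.9 N/m (parallel)
1/k_eq = 1/k₁₂ + 1/k₃ → k_eq = 17.69 N/m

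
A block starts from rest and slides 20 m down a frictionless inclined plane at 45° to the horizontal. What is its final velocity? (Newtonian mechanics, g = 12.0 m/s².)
a = g sin(θ) = 12.0 × sin(45°) = 8.49 m/s²
v = √(2ad) = √(2 × 8.49 × 20) = 18.42 m/s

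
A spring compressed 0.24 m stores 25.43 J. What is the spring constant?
PE = ½kx² → k = 2PE/x² = 2×25.43/0.24² = 883.0 N/m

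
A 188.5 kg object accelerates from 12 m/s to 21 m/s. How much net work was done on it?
W_net = ΔKE = ½m(v₂² − v₁²) = ½×188.5×(21² − 12²) = 27992.25 J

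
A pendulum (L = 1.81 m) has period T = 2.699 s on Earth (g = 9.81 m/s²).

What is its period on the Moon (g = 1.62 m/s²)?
T = 2π√(L/g), so T_moon/T_earth = √(g_earth/g_moon)
T_moon = 2π√(1.81/1.62) = 6.641 s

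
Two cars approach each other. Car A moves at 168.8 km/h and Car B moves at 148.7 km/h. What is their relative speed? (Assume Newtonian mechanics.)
v_rel = v_A + v_B = 168.8 + 148.7 = 317.5 km/h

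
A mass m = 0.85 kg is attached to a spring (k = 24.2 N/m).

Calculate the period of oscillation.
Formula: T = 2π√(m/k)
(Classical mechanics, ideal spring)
T = 2π√(m/k) = 2π√(0.85/24.2) = 1.178 s; f = 1/T = 0.8492 Hz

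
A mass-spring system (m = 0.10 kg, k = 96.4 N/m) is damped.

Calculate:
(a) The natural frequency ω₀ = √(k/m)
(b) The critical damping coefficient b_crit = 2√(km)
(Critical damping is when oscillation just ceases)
ω₀ = √(k/m) = √(96.4/0.1) = 31.05 rad/s
b_crit = 2√(km) = 2√(96.4×0.1) = 6.21 kg/s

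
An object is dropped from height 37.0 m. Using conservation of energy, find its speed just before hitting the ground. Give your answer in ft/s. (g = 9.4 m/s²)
mgh = ½mv² → v = √(2gh) = √(2×9.4×37) = 26.37 m/s = 86.53 ft/s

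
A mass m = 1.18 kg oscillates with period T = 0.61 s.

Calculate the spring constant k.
T = 2π√(m/k) → k = m(2π/T)² = 1.18×(2π/0.61)² = 125.2 N/m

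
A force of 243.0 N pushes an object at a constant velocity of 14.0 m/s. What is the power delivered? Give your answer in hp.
P = Fv = 243 N × 14 m/s = 3402 W = 4.562 hp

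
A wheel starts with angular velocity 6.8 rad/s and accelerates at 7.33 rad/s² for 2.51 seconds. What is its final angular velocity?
ω = ω₀ + αt = 6.8 + 7.33 × 2.51 = 25.2 rad/s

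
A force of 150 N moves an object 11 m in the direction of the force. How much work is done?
W = Fd = 150×11 = 1650.0 J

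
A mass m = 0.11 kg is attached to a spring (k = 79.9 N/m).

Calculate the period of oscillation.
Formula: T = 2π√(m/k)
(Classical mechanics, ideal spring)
T = 2π√(m/k) = 2π√(0.11/79.9) = 0.2331 s; f = 1/T = 4.289 Hz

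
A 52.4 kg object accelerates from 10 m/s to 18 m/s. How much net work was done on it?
W_net = ΔKE = ½m(v₂² − v₁²) = ½×52.4×(18² − 10²) = 5868.8 J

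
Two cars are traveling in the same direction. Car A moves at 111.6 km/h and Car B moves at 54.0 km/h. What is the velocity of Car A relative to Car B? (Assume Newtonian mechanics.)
v_rel = v_A - v_B = 111.6 - 54.0 = 57.6 km/h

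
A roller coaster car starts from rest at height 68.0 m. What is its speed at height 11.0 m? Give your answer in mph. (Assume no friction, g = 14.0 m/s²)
mgh₁ = ½mv₂² + mgh₂ → v₂ = √(2g(h₁−h₂)) = √(2×14.0×(68−11)) = 39.95 m/s = 89.37 mph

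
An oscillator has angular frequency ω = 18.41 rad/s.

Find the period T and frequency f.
T = 2π/ω = 2π/18.41 = 0.3413 s; f = ω/2π = 2.93 Hz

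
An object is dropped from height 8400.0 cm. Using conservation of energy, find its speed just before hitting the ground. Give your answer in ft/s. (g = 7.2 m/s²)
mgh = ½mv² → v = √(2gh) = √(2×7.2×84) = 34.78 m/s = 114.1 ft/s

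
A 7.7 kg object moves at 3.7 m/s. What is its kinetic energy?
KE = ½mv² = ½×7.7×3.7² = 52.7065 J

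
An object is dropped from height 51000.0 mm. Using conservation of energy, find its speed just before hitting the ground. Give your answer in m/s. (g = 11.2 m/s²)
mgh = ½mv² → v = √(2gh) = √(2×11.2×51) = 33.8 m/s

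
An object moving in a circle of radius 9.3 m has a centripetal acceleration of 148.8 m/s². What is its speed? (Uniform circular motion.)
v = √(a_c × r) = √(148.8 × 9.3) = 37.2 m/s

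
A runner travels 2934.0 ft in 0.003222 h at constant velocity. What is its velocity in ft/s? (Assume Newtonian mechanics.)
v = d/t (with unit conversion) = 252.9 ft/s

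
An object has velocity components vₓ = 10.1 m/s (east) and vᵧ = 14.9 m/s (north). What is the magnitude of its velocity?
|v| = √(vₓ² + vᵧ²) = √(10.1² + 14.9²) = √(324.02) = 18.0 m/s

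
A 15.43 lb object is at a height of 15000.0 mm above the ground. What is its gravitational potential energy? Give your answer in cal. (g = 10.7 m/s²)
PE = mgh = 6.999 kg × 10.7 m/s² × 15 m = 1123 J = 268.5 cal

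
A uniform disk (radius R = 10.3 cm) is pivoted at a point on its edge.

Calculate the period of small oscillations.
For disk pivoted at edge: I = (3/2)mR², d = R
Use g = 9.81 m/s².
I/m = (3/2)R² = 0.01591 m²; d = R = 0.103 m
T = 2π√((3/2)R²/(gR)) = 2π√(3R/(2g)) = 0.7885 s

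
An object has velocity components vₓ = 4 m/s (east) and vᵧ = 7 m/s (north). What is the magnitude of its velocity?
|v| = √(vₓ² + vᵧ²) = √(4² + 7²) = √(65) = 8.06 m/s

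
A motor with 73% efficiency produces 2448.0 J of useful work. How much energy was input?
W_in = W_out/η = 2448.0/0.73 = 3353.4 J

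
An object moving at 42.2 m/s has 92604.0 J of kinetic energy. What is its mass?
KE = ½mv² → m = 2KE/v² = 2×92604.0/42.2² = 104.0 kg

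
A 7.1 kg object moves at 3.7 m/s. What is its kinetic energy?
KE = ½mv² = ½×7.1×3.7² = 48.5995 J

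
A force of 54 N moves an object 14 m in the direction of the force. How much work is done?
W = Fd = 54×14 = 756.0 J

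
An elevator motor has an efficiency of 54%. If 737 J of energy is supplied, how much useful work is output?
W_out = η × W_in = 0.54 × 737 = 397.98 J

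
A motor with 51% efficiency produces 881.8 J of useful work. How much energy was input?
W_in = W_out/η = 881.8/0.51 = 1729.0 J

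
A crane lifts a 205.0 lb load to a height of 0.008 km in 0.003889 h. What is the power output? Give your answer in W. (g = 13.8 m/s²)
W = mgh = 92.99×13.8×8 = 1.027e+04 J
P = W/t = 1.027e+04/14 = 733.2 W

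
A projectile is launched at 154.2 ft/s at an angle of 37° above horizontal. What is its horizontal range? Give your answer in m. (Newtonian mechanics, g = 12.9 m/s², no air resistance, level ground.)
R = v₀² sin(2θ) / g (with unit conversion) = 164.6 m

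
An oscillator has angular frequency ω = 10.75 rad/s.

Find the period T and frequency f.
T = 2π/ω = 2π/10.75 = 0.5845 s; f = ω/2π = 1.711 Hz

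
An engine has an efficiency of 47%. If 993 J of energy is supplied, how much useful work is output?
W_out = η × W_in = 0.47 × 993 = 466.71 J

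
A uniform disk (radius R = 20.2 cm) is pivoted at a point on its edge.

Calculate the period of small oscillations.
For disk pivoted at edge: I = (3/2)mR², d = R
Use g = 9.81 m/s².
I/m = (3/2)R² = 0.06121 m²; d = R = 0.202 m
T = 2π√((3/2)R²/(gR)) = 2π√(3R/(2g)) = 1.104 s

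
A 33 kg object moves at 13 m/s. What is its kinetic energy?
KE = ½mv² = ½×33×13² = 2788.5 J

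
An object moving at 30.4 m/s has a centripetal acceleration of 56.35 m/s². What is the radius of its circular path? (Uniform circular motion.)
r = v²/a_c = 30.4²/56.35 = 16.4 m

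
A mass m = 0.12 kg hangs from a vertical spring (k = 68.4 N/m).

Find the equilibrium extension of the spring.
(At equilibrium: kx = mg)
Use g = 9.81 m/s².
x_eq = mg/k = 0.12×9.81/68.4 = 0.01721 m = 1.721 cm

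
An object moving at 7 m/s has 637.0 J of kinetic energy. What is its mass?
KE = ½mv² → m = 2KE/v² = 2×637.0/7² = 26.0 kg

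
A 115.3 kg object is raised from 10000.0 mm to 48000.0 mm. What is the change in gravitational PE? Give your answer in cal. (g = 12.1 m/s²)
ΔPE = mg(h₂ − h₁) = 115.3 kg × 12.1 m/s² × (48 − 10) m = 5.301e+04 J = 12670.0 cal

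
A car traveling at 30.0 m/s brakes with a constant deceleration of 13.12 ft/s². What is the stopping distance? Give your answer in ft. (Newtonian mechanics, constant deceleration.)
d = v₀² / (2a) (with unit conversion) = 369.2 ft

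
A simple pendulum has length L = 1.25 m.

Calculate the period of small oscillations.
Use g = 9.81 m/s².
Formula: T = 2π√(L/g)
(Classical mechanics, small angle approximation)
T = 2π√(L/g) = 2π√(1.25/9.81) = 2.243 s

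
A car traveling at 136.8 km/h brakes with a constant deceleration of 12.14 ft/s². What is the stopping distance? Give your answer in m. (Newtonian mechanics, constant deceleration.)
d = v₀² / (2a) (with unit conversion) = 195.1 m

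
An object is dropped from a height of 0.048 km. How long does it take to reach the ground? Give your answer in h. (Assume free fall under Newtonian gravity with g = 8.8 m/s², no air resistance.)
t = √(2h/g) (with unit conversion) = 0.0009175 h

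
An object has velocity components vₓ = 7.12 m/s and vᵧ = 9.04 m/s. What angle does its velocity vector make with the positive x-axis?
θ = arctan(vᵧ/vₓ) = arctan(9.04/7.12) = 51.78°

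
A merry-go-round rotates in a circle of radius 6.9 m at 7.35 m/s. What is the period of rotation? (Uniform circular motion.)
T = 2πr/v = 2π×6.9/7.35 = 5.9 s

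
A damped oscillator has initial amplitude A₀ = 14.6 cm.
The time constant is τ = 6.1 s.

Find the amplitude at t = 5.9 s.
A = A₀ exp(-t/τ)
A = A₀ exp(−t/τ) = 14.6×exp(−5.9/6.1) = 5.55 cm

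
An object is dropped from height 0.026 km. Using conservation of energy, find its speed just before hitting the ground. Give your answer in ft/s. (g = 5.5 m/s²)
mgh = ½mv² → v = √(2gh) = √(2×5.5×26) = 16.91 m/s = 55.48 ft/s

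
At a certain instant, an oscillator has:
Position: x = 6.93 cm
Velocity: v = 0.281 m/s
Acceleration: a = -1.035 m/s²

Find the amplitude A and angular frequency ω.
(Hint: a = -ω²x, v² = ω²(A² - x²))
a = −ω²x → ω = √(|a|/x) = √(1.035/0.0693) = 3.865 rad/s
v² = ω²(A² − x²) → A = √(x² + v²/ω²) = √(0.0693² + 0.281²/3.865²) = 0.1004 m = 10.04 cm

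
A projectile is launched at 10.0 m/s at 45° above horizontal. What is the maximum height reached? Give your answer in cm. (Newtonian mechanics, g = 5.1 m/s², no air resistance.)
H = v₀²sin²(θ)/(2g) (with unit conversion) = 490.2 cm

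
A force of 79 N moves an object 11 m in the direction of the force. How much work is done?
W = Fd = 79×11 = 869.0 J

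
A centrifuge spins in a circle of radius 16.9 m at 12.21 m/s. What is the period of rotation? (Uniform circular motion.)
T = 2πr/v = 2π×16.9/12.21 = 8.7 s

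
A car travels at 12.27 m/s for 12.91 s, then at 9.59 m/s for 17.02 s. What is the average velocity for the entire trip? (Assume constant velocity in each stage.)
d₁ = v₁t₁ = 12.27 × 12.91 = 158.406 m
d₂ = v₂t₂ = 9.59 × 17.02 = 163.222 m
d_total = 321.63 m, t_total = 29.93 s
v_avg = d_total/t_total = 321.63/29.93 = 10.75 m/s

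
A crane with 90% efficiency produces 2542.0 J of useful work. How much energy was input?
W_in = W_out/η = 2542.0/0.9 = 2824.4 J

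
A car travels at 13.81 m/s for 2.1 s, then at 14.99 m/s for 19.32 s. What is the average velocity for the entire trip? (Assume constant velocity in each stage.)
d₁ = v₁t₁ = 13.81 × 2.1 = 29.001 m
d₂ = v₂t₂ = 14.99 × 19.32 = 289.607 m
d_total = 318.61 m, t_total = 21.42 s
v_avg = d_total/t_total = 318.61/21.42 = 14.87 m/s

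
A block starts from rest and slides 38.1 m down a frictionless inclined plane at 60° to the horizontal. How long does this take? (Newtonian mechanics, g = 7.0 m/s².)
a = g sin(θ) = 7.0 × sin(60°) = 6.06 m/s²
t = √(2d/a) = √(2 × 38.1 / 6.06) = 3.55 s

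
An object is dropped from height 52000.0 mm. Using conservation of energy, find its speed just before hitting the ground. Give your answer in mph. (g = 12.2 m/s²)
mgh = ½mv² → v = √(2gh) = √(2×12.2×52) = 35.62 m/s = 79.68 mph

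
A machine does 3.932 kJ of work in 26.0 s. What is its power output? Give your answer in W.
P = W/t = 3932 J / 26 s = 151.2 W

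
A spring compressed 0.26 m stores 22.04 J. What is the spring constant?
PE = ½kx² → k = 2PE/x² = 2×22.04/0.26² = 652.1 N/m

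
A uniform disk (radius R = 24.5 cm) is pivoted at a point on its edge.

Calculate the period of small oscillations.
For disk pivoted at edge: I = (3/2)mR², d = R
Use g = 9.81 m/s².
I/m = (3/2)R² = 0.09004 m²; d = R = 0.245 m
T = 2π√((3/2)R²/(gR)) = 2π√(3R/(2g)) = 1.216 s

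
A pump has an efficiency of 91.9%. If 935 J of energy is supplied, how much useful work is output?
W_out = η × W_in = 0.919 × 935 = 859.26 J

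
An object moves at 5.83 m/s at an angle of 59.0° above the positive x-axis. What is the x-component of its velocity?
vₓ = v cos(θ) = 5.83 × cos(59.0°) = 3.0 m/s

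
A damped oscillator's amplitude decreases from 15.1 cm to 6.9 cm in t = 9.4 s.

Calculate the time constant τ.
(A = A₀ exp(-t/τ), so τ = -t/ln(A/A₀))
A/A₀ = 6.9/15.1 = 0.457; ln(A/A₀) = -0.7832
τ = −t/ln(A/A₀) = −9.4/-0.7832 = 12 s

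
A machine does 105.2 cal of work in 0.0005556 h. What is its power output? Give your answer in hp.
P = W/t = 440.2 J / 2 s = 220.1 W = 0.2951 hp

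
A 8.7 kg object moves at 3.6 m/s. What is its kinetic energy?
KE = ½mv² = ½×8.7×3.6² = 56.376 J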